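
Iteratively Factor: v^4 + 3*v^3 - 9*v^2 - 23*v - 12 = (v - 3)*(v^3 + 6*v^2 + 9*v + 4) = (v - 3)*(v + 1)*(v^2 + 5*v + 4) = (v - 3)*(v + 1)*(v + 4)*(v + 1)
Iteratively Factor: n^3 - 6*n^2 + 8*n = (n - 2)*(n^2 - 4*n) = (n - 4)*(n - 2)*(n)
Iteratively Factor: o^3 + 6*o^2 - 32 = (o - 2)*(o^2 + 8*o + 16) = (o - 2)*(o + 4)*(o + 4)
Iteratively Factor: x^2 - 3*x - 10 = (x - 5)*(x + 2)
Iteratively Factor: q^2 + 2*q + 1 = (q + 1)*(q + 1)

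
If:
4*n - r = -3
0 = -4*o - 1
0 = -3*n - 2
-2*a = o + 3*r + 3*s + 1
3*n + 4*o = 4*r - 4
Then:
No Solution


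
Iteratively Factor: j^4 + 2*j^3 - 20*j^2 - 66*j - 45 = (j + 1)*(j^3 + j^2 - 21*j - 45) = (j + 1)*(j + 3)*(j^2 - 2*j - 15) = (j - 5)*(j + 1)*(j + 3)*(j + 3)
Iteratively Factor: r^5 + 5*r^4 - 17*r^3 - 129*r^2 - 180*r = (r + 4)*(r^4 + r^3 - 21*r^2 - 45*r) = r*(r + 4)*(r^3 + r^2 - 21*r - 45) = r*(r + 3)*(r + 4)*(r^2 - 2*r - 15) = r*(r + 3)^2*(r + 4)*(r - 5)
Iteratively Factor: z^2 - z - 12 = (z + 3)*(z - 4)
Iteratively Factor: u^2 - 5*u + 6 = (u - 3)*(u - 2)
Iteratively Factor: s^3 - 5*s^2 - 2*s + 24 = (s - 3)*(s^2 - 2*s - 8) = (s - 4)*(s - 3)*(s + 2)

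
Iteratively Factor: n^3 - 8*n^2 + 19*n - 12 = (n - 3)*(n^2 - 5*n + 4) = (n - 4)*(n - 3)*(n - 1)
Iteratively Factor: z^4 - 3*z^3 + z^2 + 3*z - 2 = (z + 1)*(z^3 - 4*z^2 + 5*z - 2) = (z - 2)*(z + 1)*(z^2 - 2*z + 1) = (z - 2)*(z - 1)*(z + 1)*(z - 1)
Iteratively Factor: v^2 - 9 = (v + 3)*(v - 3)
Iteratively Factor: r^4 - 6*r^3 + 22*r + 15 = (r + 1)*(r^3 - 7*r^2 + 7*r + 15) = (r + 1)^2*(r^2 - 8*r + 15) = (r - 3)*(r + 1)^2*(r - 5)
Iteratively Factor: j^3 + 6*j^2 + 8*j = (j + 4)*(j^2 + 2*j) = j*(j + 4)*(j + 2)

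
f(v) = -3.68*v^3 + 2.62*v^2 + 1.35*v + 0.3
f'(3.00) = -82.29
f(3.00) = -71.43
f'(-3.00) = -113.73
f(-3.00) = 119.19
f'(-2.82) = -101.22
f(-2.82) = 99.86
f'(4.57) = -205.27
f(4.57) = -290.05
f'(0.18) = 1.94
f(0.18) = 0.61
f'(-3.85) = -182.46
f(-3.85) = 243.94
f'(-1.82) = -44.76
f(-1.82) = 28.71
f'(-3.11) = -121.73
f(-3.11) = 132.14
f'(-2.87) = -104.62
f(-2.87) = 105.00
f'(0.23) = 1.97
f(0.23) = 0.70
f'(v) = -11.04*v^2 + 5.24*v + 1.35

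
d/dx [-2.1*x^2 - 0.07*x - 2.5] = -4.2*x - 0.07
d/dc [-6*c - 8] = -6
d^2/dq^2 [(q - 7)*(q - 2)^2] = 6*q - 22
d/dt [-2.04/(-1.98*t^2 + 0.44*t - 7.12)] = (0.8976 - 8.0784*t)/(1.98*t^2 - 0.44*t + 7.12)^2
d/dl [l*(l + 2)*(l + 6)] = 3*l^2 + 16*l + 12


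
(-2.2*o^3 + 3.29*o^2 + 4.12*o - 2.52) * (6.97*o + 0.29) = -15.334*o^4 + 22.2933*o^3 + 29.6705*o^2 - 16.3696*o - 0.7308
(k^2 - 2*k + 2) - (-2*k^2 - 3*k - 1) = 3*k^2 + k + 3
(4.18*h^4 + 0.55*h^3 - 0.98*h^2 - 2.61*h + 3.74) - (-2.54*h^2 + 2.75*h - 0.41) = 4.18*h^4 + 0.55*h^3 + 1.56*h^2 - 5.36*h + 4.15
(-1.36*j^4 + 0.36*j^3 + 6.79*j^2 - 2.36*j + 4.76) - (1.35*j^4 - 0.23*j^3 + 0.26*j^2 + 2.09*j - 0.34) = -2.71*j^4 + 0.59*j^3 + 6.53*j^2 - 4.45*j + 5.1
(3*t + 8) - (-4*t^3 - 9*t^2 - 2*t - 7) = 4*t^3 + 9*t^2 + 5*t + 15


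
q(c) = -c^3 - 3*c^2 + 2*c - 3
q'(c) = -3*c^2 - 6*c + 2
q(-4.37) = 14.42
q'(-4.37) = -29.07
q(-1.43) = -9.07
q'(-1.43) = 4.45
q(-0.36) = -4.06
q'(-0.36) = 3.77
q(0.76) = -3.65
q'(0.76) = -4.29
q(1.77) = -14.40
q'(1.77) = -18.02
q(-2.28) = -11.30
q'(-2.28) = 0.08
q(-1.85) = -10.64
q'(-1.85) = 2.83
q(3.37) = -68.60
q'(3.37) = -52.29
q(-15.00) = 2667.00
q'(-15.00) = -583.00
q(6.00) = -315.00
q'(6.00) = -142.00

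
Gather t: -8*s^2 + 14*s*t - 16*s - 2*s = -8*s^2 + 14*s*t - 18*s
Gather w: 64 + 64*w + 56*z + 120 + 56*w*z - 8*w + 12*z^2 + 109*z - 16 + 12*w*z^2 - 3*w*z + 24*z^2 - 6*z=w*(12*z^2 + 53*z + 56) + 36*z^2 + 159*z + 168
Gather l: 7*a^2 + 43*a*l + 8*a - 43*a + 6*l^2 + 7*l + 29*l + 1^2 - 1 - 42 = 7*a^2 - 35*a + 6*l^2 + l*(43*a + 36) - 42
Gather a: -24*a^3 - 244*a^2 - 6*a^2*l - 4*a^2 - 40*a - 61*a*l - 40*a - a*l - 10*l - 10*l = -24*a^3 + a^2*(-6*l - 248) + a*(-62*l - 80) - 20*l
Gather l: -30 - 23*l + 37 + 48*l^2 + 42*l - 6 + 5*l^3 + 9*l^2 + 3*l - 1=5*l^3 + 57*l^2 + 22*l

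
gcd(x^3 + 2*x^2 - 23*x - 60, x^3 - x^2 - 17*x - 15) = x^2 - 2*x - 15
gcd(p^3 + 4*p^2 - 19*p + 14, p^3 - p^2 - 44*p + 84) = p^2 + 5*p - 14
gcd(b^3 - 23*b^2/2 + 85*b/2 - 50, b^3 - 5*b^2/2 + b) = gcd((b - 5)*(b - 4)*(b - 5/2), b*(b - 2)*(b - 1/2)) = 1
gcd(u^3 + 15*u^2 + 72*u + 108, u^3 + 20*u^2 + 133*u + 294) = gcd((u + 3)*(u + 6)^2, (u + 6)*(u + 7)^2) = u + 6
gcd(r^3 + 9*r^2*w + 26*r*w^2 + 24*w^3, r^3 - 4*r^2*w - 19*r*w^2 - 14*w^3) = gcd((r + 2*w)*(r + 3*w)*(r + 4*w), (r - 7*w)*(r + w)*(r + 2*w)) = r + 2*w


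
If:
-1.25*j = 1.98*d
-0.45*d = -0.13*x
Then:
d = 0.288888888888889*x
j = -0.4576*x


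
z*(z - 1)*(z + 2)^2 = z^4 + 3*z^3 - 4*z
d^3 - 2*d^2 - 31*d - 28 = (d - 7)*(d + 1)*(d + 4)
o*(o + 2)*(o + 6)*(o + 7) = o^4 + 15*o^3 + 68*o^2 + 84*o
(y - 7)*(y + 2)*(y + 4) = y^3 - y^2 - 34*y - 56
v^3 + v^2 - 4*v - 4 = (v - 2)*(v + 1)*(v + 2)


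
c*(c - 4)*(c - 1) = c^3 - 5*c^2 + 4*c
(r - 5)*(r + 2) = r^2 - 3*r - 10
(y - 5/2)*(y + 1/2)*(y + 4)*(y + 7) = y^4 + 9*y^3 + 19*y^2/4 - 279*y/4 - 35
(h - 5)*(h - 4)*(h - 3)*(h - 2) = h^4 - 14*h^3 + 71*h^2 - 154*h + 120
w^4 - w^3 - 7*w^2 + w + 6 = (w - 3)*(w - 1)*(w + 1)*(w + 2)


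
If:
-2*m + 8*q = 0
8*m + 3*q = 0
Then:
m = 0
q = 0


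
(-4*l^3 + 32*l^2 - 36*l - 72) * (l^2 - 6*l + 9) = -4*l^5 + 56*l^4 - 264*l^3 + 432*l^2 + 108*l - 648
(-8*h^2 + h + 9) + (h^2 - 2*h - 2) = -7*h^2 - h + 7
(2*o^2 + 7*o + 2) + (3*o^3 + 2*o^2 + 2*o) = 3*o^3 + 4*o^2 + 9*o + 2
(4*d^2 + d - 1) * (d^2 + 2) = 4*d^4 + d^3 + 7*d^2 + 2*d - 2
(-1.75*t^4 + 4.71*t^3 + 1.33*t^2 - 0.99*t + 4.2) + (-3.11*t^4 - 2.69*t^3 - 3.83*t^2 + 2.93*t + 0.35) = -4.86*t^4 + 2.02*t^3 - 2.5*t^2 + 1.94*t + 4.55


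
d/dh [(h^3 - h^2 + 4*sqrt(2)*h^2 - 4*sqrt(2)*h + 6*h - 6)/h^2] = (h^3 - 6*h + 4*sqrt(2)*h + 12)/h^3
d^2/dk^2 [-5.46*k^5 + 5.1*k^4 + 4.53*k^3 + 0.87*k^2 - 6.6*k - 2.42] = -109.2*k^3 + 61.2*k^2 + 27.18*k + 1.74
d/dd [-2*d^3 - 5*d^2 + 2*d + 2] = -6*d^2 - 10*d + 2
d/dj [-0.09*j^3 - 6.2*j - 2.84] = -0.27*j^2 - 6.2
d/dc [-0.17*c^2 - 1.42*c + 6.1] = -0.34*c - 1.42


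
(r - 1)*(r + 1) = r^2 - 1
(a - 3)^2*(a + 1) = a^3 - 5*a^2 + 3*a + 9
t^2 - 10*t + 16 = (t - 8)*(t - 2)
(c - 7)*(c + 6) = c^2 - c - 42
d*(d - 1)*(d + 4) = d^3 + 3*d^2 - 4*d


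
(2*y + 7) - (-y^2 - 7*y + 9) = y^2 + 9*y - 2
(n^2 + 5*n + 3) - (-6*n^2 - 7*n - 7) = 7*n^2 + 12*n + 10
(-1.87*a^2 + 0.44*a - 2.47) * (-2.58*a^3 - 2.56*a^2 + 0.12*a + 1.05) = 4.8246*a^5 + 3.652*a^4 + 5.0218*a^3 + 4.4125*a^2 + 0.1656*a - 2.5935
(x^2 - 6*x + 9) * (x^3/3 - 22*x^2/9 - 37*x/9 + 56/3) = x^5/3 - 40*x^4/9 + 122*x^3/9 + 64*x^2/3 - 149*x + 168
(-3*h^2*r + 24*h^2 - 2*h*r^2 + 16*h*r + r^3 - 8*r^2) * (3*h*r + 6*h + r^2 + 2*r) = -9*h^3*r^2 + 54*h^3*r + 144*h^3 - 9*h^2*r^3 + 54*h^2*r^2 + 144*h^2*r + h*r^4 - 6*h*r^3 - 16*h*r^2 + r^5 - 6*r^4 - 16*r^3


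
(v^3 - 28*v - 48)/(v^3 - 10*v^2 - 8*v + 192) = (v + 2)/(v - 8)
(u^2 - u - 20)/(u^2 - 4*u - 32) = (u - 5)/(u - 8)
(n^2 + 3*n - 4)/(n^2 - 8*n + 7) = (n + 4)/(n - 7)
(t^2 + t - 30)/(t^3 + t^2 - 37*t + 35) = (t + 6)/(t^2 + 6*t - 7)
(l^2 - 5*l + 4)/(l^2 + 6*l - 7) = (l - 4)/(l + 7)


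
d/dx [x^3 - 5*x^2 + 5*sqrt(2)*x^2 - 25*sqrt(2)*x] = 3*x^2 - 10*x + 10*sqrt(2)*x - 25*sqrt(2)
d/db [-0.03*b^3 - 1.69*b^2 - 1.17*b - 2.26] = -0.09*b^2 - 3.38*b - 1.17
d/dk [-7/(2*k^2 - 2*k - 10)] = 7*(2*k - 1)/(2*(-k^2 + k + 5)^2)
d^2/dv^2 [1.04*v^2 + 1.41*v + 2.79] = 2.08000000000000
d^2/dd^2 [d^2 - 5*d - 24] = 2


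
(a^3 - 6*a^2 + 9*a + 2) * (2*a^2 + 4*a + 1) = 2*a^5 - 8*a^4 - 5*a^3 + 34*a^2 + 17*a + 2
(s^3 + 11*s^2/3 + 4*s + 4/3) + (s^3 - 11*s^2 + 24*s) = 2*s^3 - 22*s^2/3 + 28*s + 4/3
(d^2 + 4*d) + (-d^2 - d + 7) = 3*d + 7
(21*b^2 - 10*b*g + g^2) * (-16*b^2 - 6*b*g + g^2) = -336*b^4 + 34*b^3*g + 65*b^2*g^2 - 16*b*g^3 + g^4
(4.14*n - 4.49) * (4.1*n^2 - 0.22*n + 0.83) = 16.974*n^3 - 19.3198*n^2 + 4.424*n - 3.7267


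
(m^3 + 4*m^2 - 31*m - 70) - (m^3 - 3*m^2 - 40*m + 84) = 7*m^2 + 9*m - 154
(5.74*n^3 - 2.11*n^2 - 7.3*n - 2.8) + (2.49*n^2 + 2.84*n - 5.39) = 5.74*n^3 + 0.38*n^2 - 4.46*n - 8.19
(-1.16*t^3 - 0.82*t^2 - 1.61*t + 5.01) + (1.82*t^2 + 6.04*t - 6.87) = -1.16*t^3 + 1.0*t^2 + 4.43*t - 1.86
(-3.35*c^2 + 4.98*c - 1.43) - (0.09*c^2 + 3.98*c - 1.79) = -3.44*c^2 + 1.0*c + 0.36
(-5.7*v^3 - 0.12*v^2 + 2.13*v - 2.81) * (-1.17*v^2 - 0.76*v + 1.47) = 6.669*v^5 + 4.4724*v^4 - 10.7799*v^3 + 1.4925*v^2 + 5.2667*v - 4.1307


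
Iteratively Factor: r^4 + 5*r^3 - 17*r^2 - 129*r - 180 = (r + 3)*(r^3 + 2*r^2 - 23*r - 60) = (r + 3)^2*(r^2 - r - 20) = (r + 3)^2*(r + 4)*(r - 5)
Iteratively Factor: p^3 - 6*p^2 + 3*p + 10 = (p - 5)*(p^2 - p - 2) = (p - 5)*(p + 1)*(p - 2)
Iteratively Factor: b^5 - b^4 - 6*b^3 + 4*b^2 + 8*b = (b - 2)*(b^4 + b^3 - 4*b^2 - 4*b) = (b - 2)*(b + 2)*(b^3 - b^2 - 2*b) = b*(b - 2)*(b + 2)*(b^2 - b - 2) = b*(b - 2)^2*(b + 2)*(b + 1)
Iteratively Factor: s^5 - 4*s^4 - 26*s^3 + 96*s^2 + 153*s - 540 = (s + 3)*(s^4 - 7*s^3 - 5*s^2 + 111*s - 180) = (s + 3)*(s + 4)*(s^3 - 11*s^2 + 39*s - 45) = (s - 5)*(s + 3)*(s + 4)*(s^2 - 6*s + 9) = (s - 5)*(s - 3)*(s + 3)*(s + 4)*(s - 3)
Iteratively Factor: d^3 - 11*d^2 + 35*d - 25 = (d - 5)*(d^2 - 6*d + 5) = (d - 5)^2*(d - 1)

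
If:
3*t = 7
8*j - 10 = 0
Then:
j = 5/4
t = 7/3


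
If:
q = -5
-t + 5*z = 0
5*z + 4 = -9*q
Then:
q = -5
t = 41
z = 41/5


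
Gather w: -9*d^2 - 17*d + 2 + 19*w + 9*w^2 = -9*d^2 - 17*d + 9*w^2 + 19*w + 2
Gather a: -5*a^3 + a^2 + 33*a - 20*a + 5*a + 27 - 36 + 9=-5*a^3 + a^2 + 18*a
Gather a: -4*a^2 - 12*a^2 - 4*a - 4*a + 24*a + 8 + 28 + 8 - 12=-16*a^2 + 16*a + 32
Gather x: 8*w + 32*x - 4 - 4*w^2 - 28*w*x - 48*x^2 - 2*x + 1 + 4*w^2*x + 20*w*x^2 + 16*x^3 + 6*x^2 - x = -4*w^2 + 8*w + 16*x^3 + x^2*(20*w - 42) + x*(4*w^2 - 28*w + 29) - 3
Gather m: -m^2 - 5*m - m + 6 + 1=-m^2 - 6*m + 7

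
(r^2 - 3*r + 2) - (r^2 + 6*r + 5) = -9*r - 3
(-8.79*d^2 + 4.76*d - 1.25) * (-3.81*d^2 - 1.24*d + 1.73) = 33.4899*d^4 - 7.236*d^3 - 16.3466*d^2 + 9.7848*d - 2.1625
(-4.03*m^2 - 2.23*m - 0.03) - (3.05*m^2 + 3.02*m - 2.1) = -7.08*m^2 - 5.25*m + 2.07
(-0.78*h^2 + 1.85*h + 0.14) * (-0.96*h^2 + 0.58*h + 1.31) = 0.7488*h^4 - 2.2284*h^3 - 0.0832000000000002*h^2 + 2.5047*h + 0.1834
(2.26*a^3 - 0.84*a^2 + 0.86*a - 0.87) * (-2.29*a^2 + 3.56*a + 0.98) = -5.1754*a^5 + 9.9692*a^4 - 2.745*a^3 + 4.2307*a^2 - 2.2544*a - 0.8526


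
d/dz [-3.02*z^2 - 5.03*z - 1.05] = -6.04*z - 5.03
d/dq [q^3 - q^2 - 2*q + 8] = 3*q^2 - 2*q - 2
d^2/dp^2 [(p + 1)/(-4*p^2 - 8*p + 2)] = 2*(p + 1)*(6*p^2 + 12*p - 8*(p + 1)^2 - 3)/(2*p^2 + 4*p - 1)^3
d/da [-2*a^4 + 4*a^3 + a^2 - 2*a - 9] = -8*a^3 + 12*a^2 + 2*a - 2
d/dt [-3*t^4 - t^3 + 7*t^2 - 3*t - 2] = -12*t^3 - 3*t^2 + 14*t - 3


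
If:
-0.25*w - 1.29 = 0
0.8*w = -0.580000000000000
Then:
No Solution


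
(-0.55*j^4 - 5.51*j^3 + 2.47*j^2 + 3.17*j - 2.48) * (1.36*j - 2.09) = -0.748*j^5 - 6.3441*j^4 + 14.8751*j^3 - 0.8511*j^2 - 9.9981*j + 5.1832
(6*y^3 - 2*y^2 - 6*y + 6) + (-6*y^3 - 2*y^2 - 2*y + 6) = -4*y^2 - 8*y + 12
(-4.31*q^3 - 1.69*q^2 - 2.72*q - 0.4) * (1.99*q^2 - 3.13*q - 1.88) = -8.5769*q^5 + 10.1272*q^4 + 7.9797*q^3 + 10.8948*q^2 + 6.3656*q + 0.752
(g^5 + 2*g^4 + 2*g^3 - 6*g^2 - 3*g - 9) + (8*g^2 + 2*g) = g^5 + 2*g^4 + 2*g^3 + 2*g^2 - g - 9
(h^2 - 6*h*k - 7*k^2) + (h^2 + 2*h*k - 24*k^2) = 2*h^2 - 4*h*k - 31*k^2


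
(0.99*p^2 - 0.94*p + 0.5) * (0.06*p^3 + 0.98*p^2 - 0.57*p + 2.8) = 0.0594*p^5 + 0.9138*p^4 - 1.4555*p^3 + 3.7978*p^2 - 2.917*p + 1.4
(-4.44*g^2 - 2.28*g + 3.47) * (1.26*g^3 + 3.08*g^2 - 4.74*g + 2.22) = -5.5944*g^5 - 16.548*g^4 + 18.3954*g^3 + 11.638*g^2 - 21.5094*g + 7.7034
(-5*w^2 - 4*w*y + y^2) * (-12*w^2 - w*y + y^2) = 60*w^4 + 53*w^3*y - 13*w^2*y^2 - 5*w*y^3 + y^4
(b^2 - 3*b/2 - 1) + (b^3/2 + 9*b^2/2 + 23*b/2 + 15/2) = b^3/2 + 11*b^2/2 + 10*b + 13/2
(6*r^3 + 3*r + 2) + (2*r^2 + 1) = 6*r^3 + 2*r^2 + 3*r + 3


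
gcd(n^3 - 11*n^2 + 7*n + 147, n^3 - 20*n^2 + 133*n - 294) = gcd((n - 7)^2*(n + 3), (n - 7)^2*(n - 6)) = n^2 - 14*n + 49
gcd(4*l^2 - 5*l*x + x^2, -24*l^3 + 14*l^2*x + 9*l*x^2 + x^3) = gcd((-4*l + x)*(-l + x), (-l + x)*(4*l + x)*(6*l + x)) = -l + x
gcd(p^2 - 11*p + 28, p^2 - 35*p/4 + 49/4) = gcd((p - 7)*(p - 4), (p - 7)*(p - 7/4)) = p - 7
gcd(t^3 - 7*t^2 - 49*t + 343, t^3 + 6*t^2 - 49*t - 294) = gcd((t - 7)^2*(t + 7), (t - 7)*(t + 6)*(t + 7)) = t^2 - 49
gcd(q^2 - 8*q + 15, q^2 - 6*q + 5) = q - 5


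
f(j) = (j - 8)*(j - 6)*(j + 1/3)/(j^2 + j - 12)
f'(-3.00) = -62.06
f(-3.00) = 44.00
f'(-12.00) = -0.01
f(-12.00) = -35.00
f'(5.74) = -0.61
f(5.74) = 0.13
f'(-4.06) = -17459.46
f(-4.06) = -1067.36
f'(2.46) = -25.00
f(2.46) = -15.70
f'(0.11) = -3.58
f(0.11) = -1.73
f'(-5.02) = -59.53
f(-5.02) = -82.20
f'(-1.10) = -6.90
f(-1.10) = 4.17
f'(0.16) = -3.52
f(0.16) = -1.91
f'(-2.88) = -49.32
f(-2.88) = 37.36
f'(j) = (-2*j - 1)*(j - 8)*(j - 6)*(j + 1/3)/(j^2 + j - 12)^2 + (j - 8)*(j - 6)/(j^2 + j - 12) + (j - 8)*(j + 1/3)/(j^2 + j - 12) + (j - 6)*(j + 1/3)/(j^2 + j - 12)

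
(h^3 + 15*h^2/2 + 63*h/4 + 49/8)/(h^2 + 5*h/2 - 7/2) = (h^2 + 4*h + 7/4)/(h - 1)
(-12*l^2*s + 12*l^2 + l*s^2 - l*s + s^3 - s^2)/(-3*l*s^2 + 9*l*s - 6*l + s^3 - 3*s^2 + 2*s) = (4*l + s)/(s - 2)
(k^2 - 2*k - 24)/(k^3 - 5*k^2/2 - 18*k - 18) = 2*(k + 4)/(2*k^2 + 7*k + 6)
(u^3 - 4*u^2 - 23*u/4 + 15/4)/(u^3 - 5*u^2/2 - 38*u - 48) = (2*u^2 - 11*u + 5)/(2*(u^2 - 4*u - 32))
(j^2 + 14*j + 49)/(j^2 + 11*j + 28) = (j + 7)/(j + 4)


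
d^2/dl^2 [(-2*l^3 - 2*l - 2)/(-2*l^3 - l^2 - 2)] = 4*(-2*l^6 + 12*l^5 + 6*l^4 + 15*l^3 - 21*l^2 - 6*l - 2)/(8*l^9 + 12*l^8 + 6*l^7 + 25*l^6 + 24*l^5 + 6*l^4 + 24*l^3 + 12*l^2 + 8)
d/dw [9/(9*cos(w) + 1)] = 81*sin(w)/(9*cos(w) + 1)^2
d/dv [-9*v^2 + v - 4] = 1 - 18*v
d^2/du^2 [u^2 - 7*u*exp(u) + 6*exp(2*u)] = -7*u*exp(u) + 24*exp(2*u) - 14*exp(u) + 2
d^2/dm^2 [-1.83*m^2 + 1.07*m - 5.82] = -3.66000000000000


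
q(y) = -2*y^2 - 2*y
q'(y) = -4*y - 2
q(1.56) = -7.99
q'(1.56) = -8.24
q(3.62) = -33.45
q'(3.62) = -16.48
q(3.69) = -34.61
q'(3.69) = -16.76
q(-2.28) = -5.84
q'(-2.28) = 7.12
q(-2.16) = -5.01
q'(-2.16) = 6.64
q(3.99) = -39.82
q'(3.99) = -17.96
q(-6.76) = -77.88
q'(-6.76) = 25.04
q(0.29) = -0.75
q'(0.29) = -3.16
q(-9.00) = -144.00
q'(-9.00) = 34.00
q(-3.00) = -12.00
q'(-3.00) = 10.00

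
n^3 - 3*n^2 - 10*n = n*(n - 5)*(n + 2)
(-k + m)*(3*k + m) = -3*k^2 + 2*k*m + m^2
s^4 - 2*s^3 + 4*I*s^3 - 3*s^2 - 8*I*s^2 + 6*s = s*(s - 2)*(s + I)*(s + 3*I)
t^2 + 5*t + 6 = (t + 2)*(t + 3)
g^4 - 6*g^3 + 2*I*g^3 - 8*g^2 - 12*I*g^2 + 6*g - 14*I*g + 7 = (g - 7)*(g + I)*(-I*g + 1)*(I*g + I)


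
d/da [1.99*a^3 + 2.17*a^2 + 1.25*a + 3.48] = 5.97*a^2 + 4.34*a + 1.25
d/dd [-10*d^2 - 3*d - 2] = -20*d - 3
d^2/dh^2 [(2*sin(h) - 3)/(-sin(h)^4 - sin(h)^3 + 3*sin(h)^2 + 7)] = (18*sin(h)^9 - 26*sin(h)^8 - 97*sin(h)^7 + 91*sin(h)^6 + 539*sin(h)^5 - 352*sin(h)^4 - 901*sin(h)^3 + 498*sin(h)^2 + 476*sin(h) - 126)/(sin(h)^4 + sin(h)^3 - 3*sin(h)^2 - 7)^3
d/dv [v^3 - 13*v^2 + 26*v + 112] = 3*v^2 - 26*v + 26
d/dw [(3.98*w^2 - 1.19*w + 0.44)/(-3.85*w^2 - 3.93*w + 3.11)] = (-20.2229*w^2 + 28.1436*w - 1.9717)/(14.8225*w^4 + 30.261*w^3 - 8.5021*w^2 - 24.4446*w + 9.6721)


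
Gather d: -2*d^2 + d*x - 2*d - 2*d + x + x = -2*d^2 + d*(x - 4) + 2*x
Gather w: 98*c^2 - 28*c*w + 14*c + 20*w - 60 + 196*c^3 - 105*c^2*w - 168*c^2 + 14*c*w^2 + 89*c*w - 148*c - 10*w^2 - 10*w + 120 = 196*c^3 - 70*c^2 - 134*c + w^2*(14*c - 10) + w*(-105*c^2 + 61*c + 10) + 60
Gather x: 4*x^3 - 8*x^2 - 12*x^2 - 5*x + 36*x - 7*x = 4*x^3 - 20*x^2 + 24*x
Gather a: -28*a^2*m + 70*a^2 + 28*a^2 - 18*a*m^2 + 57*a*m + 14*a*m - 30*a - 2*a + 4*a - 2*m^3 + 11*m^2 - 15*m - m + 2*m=a^2*(98 - 28*m) + a*(-18*m^2 + 71*m - 28) - 2*m^3 + 11*m^2 - 14*m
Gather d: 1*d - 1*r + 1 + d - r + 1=2*d - 2*r + 2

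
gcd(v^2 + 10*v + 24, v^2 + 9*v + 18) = v + 6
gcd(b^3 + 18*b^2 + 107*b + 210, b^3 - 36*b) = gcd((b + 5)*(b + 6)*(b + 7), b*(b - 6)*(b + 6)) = b + 6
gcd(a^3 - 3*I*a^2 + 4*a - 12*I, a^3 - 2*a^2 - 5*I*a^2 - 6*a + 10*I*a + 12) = a^2 - 5*I*a - 6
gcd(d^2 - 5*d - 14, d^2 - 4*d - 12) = d + 2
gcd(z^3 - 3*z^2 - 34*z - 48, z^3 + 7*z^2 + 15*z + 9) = z + 3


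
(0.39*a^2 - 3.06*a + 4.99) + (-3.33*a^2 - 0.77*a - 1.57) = -2.94*a^2 - 3.83*a + 3.42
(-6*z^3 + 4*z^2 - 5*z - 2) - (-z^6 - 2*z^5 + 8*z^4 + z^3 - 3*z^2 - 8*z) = z^6 + 2*z^5 - 8*z^4 - 7*z^3 + 7*z^2 + 3*z - 2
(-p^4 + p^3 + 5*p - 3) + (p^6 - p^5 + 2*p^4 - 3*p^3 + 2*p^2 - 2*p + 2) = p^6 - p^5 + p^4 - 2*p^3 + 2*p^2 + 3*p - 1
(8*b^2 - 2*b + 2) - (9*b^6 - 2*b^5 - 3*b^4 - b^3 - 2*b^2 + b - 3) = -9*b^6 + 2*b^5 + 3*b^4 + b^3 + 10*b^2 - 3*b + 5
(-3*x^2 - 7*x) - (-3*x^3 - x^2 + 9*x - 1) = 3*x^3 - 2*x^2 - 16*x + 1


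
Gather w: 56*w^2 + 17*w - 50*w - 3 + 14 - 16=56*w^2 - 33*w - 5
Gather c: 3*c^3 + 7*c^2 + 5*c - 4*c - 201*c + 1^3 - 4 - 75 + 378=3*c^3 + 7*c^2 - 200*c + 300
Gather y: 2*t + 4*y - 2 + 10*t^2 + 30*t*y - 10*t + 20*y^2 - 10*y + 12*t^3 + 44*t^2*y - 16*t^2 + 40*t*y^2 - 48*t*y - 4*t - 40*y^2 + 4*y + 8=12*t^3 - 6*t^2 - 12*t + y^2*(40*t - 20) + y*(44*t^2 - 18*t - 2) + 6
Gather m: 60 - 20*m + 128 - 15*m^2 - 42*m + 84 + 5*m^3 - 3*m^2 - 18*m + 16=5*m^3 - 18*m^2 - 80*m + 288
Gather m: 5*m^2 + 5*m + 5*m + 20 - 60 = 5*m^2 + 10*m - 40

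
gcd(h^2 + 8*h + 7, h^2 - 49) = h + 7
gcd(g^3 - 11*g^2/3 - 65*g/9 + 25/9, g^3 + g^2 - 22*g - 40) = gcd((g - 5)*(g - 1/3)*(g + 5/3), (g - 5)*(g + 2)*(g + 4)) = g - 5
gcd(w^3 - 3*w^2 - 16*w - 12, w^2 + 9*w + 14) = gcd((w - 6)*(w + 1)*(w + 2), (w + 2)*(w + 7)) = w + 2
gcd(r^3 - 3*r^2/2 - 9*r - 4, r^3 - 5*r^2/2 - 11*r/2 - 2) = r^2 - 7*r/2 - 2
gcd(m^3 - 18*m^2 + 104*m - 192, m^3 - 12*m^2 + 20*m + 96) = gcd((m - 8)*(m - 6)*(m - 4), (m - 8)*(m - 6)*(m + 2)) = m^2 - 14*m + 48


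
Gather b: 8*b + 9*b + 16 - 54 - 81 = 17*b - 119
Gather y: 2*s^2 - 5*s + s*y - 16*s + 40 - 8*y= 2*s^2 - 21*s + y*(s - 8) + 40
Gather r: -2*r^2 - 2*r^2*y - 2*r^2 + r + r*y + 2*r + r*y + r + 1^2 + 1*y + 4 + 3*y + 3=r^2*(-2*y - 4) + r*(2*y + 4) + 4*y + 8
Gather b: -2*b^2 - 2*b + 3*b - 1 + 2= -2*b^2 + b + 1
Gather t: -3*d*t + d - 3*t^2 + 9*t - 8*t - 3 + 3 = d - 3*t^2 + t*(1 - 3*d)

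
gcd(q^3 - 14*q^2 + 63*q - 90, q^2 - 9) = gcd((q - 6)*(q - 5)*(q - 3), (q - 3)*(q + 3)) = q - 3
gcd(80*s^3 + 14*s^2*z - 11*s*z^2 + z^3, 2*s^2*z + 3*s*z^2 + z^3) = 2*s + z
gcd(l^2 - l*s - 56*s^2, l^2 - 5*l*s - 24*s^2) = -l + 8*s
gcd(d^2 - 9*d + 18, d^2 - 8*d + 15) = d - 3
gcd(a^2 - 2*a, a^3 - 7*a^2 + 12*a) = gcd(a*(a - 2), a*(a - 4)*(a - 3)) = a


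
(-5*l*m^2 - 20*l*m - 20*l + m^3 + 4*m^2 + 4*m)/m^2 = -5*l - 20*l/m - 20*l/m^2 + m + 4 + 4/m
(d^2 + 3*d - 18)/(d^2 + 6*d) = (d - 3)/d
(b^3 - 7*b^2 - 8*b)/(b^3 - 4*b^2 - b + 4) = b*(b - 8)/(b^2 - 5*b + 4)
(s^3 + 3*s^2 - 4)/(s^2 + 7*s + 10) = (s^2 + s - 2)/(s + 5)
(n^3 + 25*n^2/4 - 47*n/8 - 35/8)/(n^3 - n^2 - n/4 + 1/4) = (4*n^2 + 23*n - 35)/(2*(2*n^2 - 3*n + 1))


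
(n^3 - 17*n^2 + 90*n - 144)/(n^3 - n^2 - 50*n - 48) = (n^2 - 9*n + 18)/(n^2 + 7*n + 6)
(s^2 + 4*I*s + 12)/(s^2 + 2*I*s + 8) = (s + 6*I)/(s + 4*I)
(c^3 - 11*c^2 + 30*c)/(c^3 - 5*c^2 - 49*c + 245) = c*(c - 6)/(c^2 - 49)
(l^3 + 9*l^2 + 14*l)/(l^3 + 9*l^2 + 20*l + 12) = l*(l + 7)/(l^2 + 7*l + 6)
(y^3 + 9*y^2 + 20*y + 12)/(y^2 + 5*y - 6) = (y^2 + 3*y + 2)/(y - 1)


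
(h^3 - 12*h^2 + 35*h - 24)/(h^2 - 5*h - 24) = (h^2 - 4*h + 3)/(h + 3)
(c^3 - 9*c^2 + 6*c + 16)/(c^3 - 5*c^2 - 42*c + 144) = (c^2 - c - 2)/(c^2 + 3*c - 18)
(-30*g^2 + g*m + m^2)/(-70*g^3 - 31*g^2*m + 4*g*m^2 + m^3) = (6*g + m)/(14*g^2 + 9*g*m + m^2)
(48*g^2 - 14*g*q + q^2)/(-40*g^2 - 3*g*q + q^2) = (-6*g + q)/(5*g + q)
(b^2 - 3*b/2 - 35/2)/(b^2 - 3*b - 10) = (b + 7/2)/(b + 2)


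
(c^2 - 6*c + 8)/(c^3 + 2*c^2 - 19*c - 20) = (c - 2)/(c^2 + 6*c + 5)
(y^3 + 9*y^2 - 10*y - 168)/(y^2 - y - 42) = (y^2 + 3*y - 28)/(y - 7)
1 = 1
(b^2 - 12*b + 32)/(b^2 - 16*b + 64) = (b - 4)/(b - 8)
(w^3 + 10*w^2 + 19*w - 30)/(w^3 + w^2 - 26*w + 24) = (w + 5)/(w - 4)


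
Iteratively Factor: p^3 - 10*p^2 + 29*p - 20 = (p - 1)*(p^2 - 9*p + 20) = (p - 5)*(p - 1)*(p - 4)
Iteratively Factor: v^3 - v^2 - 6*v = (v)*(v^2 - v - 6) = v*(v + 2)*(v - 3)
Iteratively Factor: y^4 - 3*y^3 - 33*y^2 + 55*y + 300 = (y + 4)*(y^3 - 7*y^2 - 5*y + 75) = (y + 3)*(y + 4)*(y^2 - 10*y + 25) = (y - 5)*(y + 3)*(y + 4)*(y - 5)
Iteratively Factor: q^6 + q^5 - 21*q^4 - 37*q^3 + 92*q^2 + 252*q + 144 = (q - 4)*(q^5 + 5*q^4 - q^3 - 41*q^2 - 72*q - 36) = (q - 4)*(q - 3)*(q^4 + 8*q^3 + 23*q^2 + 28*q + 12) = (q - 4)*(q - 3)*(q + 2)*(q^3 + 6*q^2 + 11*q + 6) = (q - 4)*(q - 3)*(q + 1)*(q + 2)*(q^2 + 5*q + 6) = (q - 4)*(q - 3)*(q + 1)*(q + 2)*(q + 3)*(q + 2)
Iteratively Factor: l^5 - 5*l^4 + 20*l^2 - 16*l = (l - 1)*(l^4 - 4*l^3 - 4*l^2 + 16*l) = (l - 2)*(l - 1)*(l^3 - 2*l^2 - 8*l) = (l - 4)*(l - 2)*(l - 1)*(l^2 + 2*l) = (l - 4)*(l - 2)*(l - 1)*(l + 2)*(l)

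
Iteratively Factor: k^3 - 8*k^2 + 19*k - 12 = (k - 1)*(k^2 - 7*k + 12) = (k - 3)*(k - 1)*(k - 4)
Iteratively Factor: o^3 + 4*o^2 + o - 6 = (o + 3)*(o^2 + o - 2) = (o + 2)*(o + 3)*(o - 1)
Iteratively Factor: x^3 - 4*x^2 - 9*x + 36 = (x - 3)*(x^2 - x - 12) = (x - 4)*(x - 3)*(x + 3)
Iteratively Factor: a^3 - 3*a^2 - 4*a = (a)*(a^2 - 3*a - 4) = a*(a - 4)*(a + 1)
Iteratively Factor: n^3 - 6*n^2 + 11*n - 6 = (n - 2)*(n^2 - 4*n + 3) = (n - 2)*(n - 1)*(n - 3)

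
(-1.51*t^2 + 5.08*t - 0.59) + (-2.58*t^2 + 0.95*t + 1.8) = -4.09*t^2 + 6.03*t + 1.21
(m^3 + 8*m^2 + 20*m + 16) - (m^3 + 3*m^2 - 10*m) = 5*m^2 + 30*m + 16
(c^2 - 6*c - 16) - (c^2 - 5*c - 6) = -c - 10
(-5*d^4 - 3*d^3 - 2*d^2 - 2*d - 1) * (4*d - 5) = -20*d^5 + 13*d^4 + 7*d^3 + 2*d^2 + 6*d + 5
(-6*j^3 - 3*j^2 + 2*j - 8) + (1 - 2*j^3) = -8*j^3 - 3*j^2 + 2*j - 7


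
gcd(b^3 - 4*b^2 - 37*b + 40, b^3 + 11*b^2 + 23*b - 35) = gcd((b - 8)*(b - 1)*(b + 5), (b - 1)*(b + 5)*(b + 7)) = b^2 + 4*b - 5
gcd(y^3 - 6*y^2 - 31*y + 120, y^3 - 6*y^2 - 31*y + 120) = y^3 - 6*y^2 - 31*y + 120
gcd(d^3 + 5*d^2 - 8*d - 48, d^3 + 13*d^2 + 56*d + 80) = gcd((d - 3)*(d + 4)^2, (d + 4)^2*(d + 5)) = d^2 + 8*d + 16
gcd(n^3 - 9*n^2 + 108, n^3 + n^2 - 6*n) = n + 3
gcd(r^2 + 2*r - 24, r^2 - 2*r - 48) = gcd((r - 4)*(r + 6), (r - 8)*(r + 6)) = r + 6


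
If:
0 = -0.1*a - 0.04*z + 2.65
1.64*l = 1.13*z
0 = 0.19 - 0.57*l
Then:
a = 26.31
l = 0.33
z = 0.48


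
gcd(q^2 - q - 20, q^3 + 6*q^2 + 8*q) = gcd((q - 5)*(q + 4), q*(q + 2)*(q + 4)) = q + 4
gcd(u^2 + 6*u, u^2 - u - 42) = u + 6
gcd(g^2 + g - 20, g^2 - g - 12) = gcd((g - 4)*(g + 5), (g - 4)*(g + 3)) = g - 4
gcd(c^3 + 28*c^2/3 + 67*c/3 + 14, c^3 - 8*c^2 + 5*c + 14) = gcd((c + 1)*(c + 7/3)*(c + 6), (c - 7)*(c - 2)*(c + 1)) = c + 1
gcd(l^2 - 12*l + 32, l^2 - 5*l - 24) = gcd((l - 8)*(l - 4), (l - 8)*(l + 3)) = l - 8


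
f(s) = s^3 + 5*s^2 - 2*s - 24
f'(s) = 3*s^2 + 10*s - 2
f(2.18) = 5.76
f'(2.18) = 34.06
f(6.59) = 466.15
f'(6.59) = 194.18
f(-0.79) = -19.79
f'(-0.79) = -8.03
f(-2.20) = -6.05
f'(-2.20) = -9.48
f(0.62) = -23.08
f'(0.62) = 5.35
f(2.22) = 7.14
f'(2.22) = 34.99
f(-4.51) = -5.01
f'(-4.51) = 13.92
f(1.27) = -16.43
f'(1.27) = 15.54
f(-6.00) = -48.00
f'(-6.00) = 46.00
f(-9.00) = -330.00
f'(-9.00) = 151.00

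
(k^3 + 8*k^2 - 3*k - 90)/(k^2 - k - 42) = (k^2 + 2*k - 15)/(k - 7)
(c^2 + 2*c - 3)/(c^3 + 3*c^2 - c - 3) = 1/(c + 1)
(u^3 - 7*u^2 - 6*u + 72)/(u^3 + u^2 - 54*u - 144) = (u^2 - 10*u + 24)/(u^2 - 2*u - 48)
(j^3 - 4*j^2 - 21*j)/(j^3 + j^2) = (j^2 - 4*j - 21)/(j*(j + 1))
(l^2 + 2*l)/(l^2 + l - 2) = l/(l - 1)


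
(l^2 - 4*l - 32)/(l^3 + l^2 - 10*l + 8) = (l - 8)/(l^2 - 3*l + 2)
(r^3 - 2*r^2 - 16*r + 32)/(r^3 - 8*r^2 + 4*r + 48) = (r^2 + 2*r - 8)/(r^2 - 4*r - 12)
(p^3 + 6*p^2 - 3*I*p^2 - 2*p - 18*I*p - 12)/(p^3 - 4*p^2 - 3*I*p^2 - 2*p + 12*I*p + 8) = (p + 6)/(p - 4)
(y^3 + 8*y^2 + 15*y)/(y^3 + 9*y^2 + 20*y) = (y + 3)/(y + 4)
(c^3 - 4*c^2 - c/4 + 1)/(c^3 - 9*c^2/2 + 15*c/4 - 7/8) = 2*(2*c^2 - 7*c - 4)/(4*c^2 - 16*c + 7)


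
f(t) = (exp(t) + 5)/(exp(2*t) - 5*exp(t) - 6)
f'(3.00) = -0.13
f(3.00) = 0.08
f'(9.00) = 0.00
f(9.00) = 0.00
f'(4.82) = -0.01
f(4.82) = 0.01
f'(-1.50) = 0.07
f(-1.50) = -0.74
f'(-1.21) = 0.09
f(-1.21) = -0.72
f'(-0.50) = 0.10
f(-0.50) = -0.65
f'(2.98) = -0.14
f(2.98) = 0.09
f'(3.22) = -0.09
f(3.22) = 0.06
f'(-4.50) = 0.01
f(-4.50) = -0.83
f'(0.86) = -0.16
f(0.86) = -0.60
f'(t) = (exp(t) + 5)*(-2*exp(2*t) + 5*exp(t))/(exp(2*t) - 5*exp(t) - 6)^2 + exp(t)/(exp(2*t) - 5*exp(t) - 6)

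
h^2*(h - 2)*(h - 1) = h^4 - 3*h^3 + 2*h^2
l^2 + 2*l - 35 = (l - 5)*(l + 7)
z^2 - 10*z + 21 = (z - 7)*(z - 3)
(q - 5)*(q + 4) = q^2 - q - 20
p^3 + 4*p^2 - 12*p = p*(p - 2)*(p + 6)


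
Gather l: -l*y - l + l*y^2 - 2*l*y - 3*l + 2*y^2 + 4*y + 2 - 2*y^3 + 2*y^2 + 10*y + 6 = l*(y^2 - 3*y - 4) - 2*y^3 + 4*y^2 + 14*y + 8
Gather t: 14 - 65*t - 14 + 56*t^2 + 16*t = 56*t^2 - 49*t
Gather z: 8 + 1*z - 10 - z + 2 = 0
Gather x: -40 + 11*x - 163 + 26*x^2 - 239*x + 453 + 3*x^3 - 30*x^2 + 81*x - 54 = 3*x^3 - 4*x^2 - 147*x + 196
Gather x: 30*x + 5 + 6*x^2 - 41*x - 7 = 6*x^2 - 11*x - 2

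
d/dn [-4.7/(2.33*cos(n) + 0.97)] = -10.951*sin(n)/(2.33*cos(n) + 0.97)^2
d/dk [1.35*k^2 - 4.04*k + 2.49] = 2.7*k - 4.04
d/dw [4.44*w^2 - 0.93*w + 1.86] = 8.88*w - 0.93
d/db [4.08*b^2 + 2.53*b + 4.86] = 8.16*b + 2.53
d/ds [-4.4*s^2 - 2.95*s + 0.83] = -8.8*s - 2.95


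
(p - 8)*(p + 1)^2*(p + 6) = p^4 - 51*p^2 - 98*p - 48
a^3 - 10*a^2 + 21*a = a*(a - 7)*(a - 3)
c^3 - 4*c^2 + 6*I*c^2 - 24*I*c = c*(c - 4)*(c + 6*I)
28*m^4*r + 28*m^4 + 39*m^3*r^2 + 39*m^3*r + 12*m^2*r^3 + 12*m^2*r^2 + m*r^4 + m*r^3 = (m + r)*(4*m + r)*(7*m + r)*(m*r + m)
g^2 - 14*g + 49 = (g - 7)^2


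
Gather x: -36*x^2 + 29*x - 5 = -36*x^2 + 29*x - 5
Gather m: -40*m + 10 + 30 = 40 - 40*m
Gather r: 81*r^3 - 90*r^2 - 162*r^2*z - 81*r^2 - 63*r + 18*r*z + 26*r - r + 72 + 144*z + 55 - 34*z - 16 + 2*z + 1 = 81*r^3 + r^2*(-162*z - 171) + r*(18*z - 38) + 112*z + 112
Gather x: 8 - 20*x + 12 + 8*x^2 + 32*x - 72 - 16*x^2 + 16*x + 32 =-8*x^2 + 28*x - 20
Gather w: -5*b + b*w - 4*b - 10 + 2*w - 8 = -9*b + w*(b + 2) - 18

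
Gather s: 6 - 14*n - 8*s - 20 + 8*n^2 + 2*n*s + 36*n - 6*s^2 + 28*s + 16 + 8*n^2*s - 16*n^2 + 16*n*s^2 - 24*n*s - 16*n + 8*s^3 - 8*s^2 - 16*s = -8*n^2 + 6*n + 8*s^3 + s^2*(16*n - 14) + s*(8*n^2 - 22*n + 4) + 2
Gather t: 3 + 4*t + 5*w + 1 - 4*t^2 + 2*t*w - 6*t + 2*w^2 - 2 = -4*t^2 + t*(2*w - 2) + 2*w^2 + 5*w + 2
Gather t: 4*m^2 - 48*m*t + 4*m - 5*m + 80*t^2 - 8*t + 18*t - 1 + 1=4*m^2 - m + 80*t^2 + t*(10 - 48*m)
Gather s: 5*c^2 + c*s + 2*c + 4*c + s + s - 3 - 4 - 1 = 5*c^2 + 6*c + s*(c + 2) - 8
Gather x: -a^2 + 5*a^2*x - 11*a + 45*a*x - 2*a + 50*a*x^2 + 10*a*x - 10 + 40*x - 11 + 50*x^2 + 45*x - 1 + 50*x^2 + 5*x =-a^2 - 13*a + x^2*(50*a + 100) + x*(5*a^2 + 55*a + 90) - 22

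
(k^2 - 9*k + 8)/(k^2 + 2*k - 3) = (k - 8)/(k + 3)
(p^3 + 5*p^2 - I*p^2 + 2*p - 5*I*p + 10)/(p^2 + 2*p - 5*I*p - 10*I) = (p^3 + p^2*(5 - I) + p*(2 - 5*I) + 10)/(p^2 + p*(2 - 5*I) - 10*I)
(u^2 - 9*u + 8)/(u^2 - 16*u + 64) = (u - 1)/(u - 8)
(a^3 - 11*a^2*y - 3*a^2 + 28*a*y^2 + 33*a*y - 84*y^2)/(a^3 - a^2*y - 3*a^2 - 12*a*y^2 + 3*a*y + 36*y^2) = (a - 7*y)/(a + 3*y)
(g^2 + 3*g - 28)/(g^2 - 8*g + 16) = (g + 7)/(g - 4)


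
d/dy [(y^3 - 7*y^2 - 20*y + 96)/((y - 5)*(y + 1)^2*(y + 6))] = (-y^5 + 15*y^4 + 39*y^3 - 421*y^2 - 660*y + 6264)/(y^7 + 5*y^6 - 50*y^5 - 230*y^4 + 545*y^3 + 2461*y^2 + 2640*y + 900)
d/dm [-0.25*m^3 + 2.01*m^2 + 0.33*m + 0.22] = -0.75*m^2 + 4.02*m + 0.33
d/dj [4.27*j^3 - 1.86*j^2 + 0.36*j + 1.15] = 12.81*j^2 - 3.72*j + 0.36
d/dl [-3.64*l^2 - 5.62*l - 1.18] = -7.28*l - 5.62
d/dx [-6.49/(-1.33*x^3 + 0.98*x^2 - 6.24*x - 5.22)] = (-25.8951*x^2 + 12.7204*x - 40.4976)/(1.33*x^3 - 0.98*x^2 + 6.24*x + 5.22)^2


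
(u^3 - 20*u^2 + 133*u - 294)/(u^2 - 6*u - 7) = (u^2 - 13*u + 42)/(u + 1)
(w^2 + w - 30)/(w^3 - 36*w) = (w - 5)/(w*(w - 6))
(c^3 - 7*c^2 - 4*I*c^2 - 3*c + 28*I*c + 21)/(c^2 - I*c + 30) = (c^3 - c^2*(7 + 4*I) + c*(-3 + 28*I) + 21)/(c^2 - I*c + 30)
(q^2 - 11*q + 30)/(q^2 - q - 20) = (q - 6)/(q + 4)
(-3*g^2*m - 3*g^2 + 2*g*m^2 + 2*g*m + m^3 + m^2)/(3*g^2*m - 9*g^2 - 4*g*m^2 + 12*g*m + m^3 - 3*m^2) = (-3*g*m - 3*g - m^2 - m)/(3*g*m - 9*g - m^2 + 3*m)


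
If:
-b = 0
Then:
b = 0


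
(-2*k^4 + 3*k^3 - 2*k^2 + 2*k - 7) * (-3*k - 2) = 6*k^5 - 5*k^4 - 2*k^2 + 17*k + 14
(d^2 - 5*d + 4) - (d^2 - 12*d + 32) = 7*d - 28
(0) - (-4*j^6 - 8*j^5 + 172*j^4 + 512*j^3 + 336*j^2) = 4*j^6 + 8*j^5 - 172*j^4 - 512*j^3 - 336*j^2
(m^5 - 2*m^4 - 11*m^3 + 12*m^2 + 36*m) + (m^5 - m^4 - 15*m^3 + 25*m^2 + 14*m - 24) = 2*m^5 - 3*m^4 - 26*m^3 + 37*m^2 + 50*m - 24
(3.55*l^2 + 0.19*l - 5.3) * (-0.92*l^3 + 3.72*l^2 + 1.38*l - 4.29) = -3.266*l^5 + 13.0312*l^4 + 10.4818*l^3 - 34.6833*l^2 - 8.1291*l + 22.737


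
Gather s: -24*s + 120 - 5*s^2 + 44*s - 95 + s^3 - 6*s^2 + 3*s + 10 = s^3 - 11*s^2 + 23*s + 35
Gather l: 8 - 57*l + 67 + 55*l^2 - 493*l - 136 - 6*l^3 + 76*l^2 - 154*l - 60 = -6*l^3 + 131*l^2 - 704*l - 121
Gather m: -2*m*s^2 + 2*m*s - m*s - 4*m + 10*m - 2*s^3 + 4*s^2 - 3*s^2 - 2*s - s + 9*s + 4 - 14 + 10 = m*(-2*s^2 + s + 6) - 2*s^3 + s^2 + 6*s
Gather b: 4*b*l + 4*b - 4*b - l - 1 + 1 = 4*b*l - l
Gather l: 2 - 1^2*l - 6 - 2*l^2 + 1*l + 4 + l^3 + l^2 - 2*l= l^3 - l^2 - 2*l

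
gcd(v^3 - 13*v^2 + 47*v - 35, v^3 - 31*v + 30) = v^2 - 6*v + 5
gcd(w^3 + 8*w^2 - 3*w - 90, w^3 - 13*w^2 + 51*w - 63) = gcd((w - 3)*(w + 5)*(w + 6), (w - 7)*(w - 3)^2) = w - 3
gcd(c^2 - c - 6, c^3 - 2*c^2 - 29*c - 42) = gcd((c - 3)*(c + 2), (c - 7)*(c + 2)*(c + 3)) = c + 2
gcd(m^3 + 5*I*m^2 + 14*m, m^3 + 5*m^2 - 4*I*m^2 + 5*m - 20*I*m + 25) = 1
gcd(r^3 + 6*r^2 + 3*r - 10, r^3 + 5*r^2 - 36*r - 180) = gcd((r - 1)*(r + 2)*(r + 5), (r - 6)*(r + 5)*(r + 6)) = r + 5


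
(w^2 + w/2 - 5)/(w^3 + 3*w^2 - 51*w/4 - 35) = 2*(w - 2)/(2*w^2 + w - 28)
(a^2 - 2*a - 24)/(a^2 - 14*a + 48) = (a + 4)/(a - 8)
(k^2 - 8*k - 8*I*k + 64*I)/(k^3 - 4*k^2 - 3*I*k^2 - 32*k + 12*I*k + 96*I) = (k - 8*I)/(k^2 + k*(4 - 3*I) - 12*I)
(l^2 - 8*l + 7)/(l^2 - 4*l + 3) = (l - 7)/(l - 3)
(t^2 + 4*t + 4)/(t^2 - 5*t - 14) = (t + 2)/(t - 7)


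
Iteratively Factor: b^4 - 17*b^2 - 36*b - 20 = (b + 2)*(b^3 - 2*b^2 - 13*b - 10) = (b + 1)*(b + 2)*(b^2 - 3*b - 10) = (b - 5)*(b + 1)*(b + 2)*(b + 2)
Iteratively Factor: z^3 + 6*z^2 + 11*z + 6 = (z + 3)*(z^2 + 3*z + 2) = (z + 2)*(z + 3)*(z + 1)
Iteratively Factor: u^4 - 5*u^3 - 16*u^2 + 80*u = (u - 5)*(u^3 - 16*u) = (u - 5)*(u + 4)*(u^2 - 4*u) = u*(u - 5)*(u + 4)*(u - 4)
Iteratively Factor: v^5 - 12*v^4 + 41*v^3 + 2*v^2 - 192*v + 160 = (v - 5)*(v^4 - 7*v^3 + 6*v^2 + 32*v - 32) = (v - 5)*(v - 4)*(v^3 - 3*v^2 - 6*v + 8) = (v - 5)*(v - 4)^2*(v^2 + v - 2) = (v - 5)*(v - 4)^2*(v + 2)*(v - 1)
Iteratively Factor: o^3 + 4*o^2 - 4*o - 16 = (o + 2)*(o^2 + 2*o - 8) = (o - 2)*(o + 2)*(o + 4)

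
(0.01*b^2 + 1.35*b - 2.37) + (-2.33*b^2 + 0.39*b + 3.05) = -2.32*b^2 + 1.74*b + 0.68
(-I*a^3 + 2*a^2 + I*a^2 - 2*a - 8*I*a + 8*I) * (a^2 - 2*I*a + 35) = -I*a^5 + I*a^4 - 47*I*a^3 + 54*a^2 + 47*I*a^2 - 54*a - 280*I*a + 280*I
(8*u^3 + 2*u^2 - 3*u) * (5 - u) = -8*u^4 + 38*u^3 + 13*u^2 - 15*u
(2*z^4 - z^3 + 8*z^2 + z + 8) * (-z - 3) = -2*z^5 - 5*z^4 - 5*z^3 - 25*z^2 - 11*z - 24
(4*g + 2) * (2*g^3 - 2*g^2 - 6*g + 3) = 8*g^4 - 4*g^3 - 28*g^2 + 6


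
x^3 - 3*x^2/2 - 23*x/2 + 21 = (x - 3)*(x - 2)*(x + 7/2)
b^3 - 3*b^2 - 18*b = b*(b - 6)*(b + 3)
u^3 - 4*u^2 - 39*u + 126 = (u - 7)*(u - 3)*(u + 6)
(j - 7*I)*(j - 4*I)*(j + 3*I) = j^3 - 8*I*j^2 + 5*j - 84*I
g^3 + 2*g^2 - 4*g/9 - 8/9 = (g - 2/3)*(g + 2/3)*(g + 2)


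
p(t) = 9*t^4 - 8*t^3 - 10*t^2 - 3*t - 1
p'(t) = 36*t^3 - 24*t^2 - 20*t - 3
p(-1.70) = 89.67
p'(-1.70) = -215.23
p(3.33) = 689.39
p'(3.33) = 993.60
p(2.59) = 190.14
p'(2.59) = 409.67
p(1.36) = -12.91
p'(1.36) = 15.97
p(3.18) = 551.42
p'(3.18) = 848.37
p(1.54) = -7.93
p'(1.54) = 40.76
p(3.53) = 909.37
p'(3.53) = 1210.87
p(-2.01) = 176.50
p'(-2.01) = -352.10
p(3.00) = 413.00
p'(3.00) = 693.00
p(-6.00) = 13049.00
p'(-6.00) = -8523.00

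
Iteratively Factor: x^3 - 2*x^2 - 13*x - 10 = (x - 5)*(x^2 + 3*x + 2) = (x - 5)*(x + 1)*(x + 2)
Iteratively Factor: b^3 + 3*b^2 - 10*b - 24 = (b + 4)*(b^2 - b - 6) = (b + 2)*(b + 4)*(b - 3)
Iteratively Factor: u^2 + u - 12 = (u + 4)*(u - 3)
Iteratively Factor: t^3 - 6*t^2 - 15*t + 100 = (t - 5)*(t^2 - t - 20) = (t - 5)^2*(t + 4)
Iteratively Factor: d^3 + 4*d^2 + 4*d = (d + 2)*(d^2 + 2*d) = (d + 2)^2*(d)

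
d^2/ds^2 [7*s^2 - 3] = 14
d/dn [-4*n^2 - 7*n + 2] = -8*n - 7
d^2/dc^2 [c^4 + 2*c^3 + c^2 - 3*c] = 12*c^2 + 12*c + 2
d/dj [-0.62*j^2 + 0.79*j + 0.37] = 0.79 - 1.24*j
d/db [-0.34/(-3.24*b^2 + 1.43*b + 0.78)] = (0.4862 - 2.2032*b)/(-3.24*b^2 + 1.43*b + 0.78)^2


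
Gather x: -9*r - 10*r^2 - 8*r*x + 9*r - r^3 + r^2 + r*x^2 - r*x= -r^3 - 9*r^2 + r*x^2 - 9*r*x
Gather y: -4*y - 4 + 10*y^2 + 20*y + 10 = 10*y^2 + 16*y + 6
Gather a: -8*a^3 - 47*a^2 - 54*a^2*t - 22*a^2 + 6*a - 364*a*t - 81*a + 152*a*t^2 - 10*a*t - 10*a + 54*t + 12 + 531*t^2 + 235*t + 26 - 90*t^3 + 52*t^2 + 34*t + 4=-8*a^3 + a^2*(-54*t - 69) + a*(152*t^2 - 374*t - 85) - 90*t^3 + 583*t^2 + 323*t + 42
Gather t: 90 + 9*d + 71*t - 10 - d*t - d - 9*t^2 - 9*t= 8*d - 9*t^2 + t*(62 - d) + 80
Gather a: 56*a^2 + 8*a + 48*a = 56*a^2 + 56*a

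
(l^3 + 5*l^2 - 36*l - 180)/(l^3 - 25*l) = (l^2 - 36)/(l*(l - 5))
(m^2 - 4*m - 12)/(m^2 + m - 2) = (m - 6)/(m - 1)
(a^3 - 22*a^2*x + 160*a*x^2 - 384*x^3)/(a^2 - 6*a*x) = a - 16*x + 64*x^2/a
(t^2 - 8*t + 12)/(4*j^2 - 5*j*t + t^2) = (t^2 - 8*t + 12)/(4*j^2 - 5*j*t + t^2)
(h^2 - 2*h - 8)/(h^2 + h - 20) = (h + 2)/(h + 5)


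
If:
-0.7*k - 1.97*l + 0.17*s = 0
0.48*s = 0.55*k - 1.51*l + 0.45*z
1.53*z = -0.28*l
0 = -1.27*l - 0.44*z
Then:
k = 0.00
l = 0.00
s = 0.00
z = 0.00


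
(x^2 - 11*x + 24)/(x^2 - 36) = (x^2 - 11*x + 24)/(x^2 - 36)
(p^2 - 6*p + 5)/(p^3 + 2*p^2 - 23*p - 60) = (p - 1)/(p^2 + 7*p + 12)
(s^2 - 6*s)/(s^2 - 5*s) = (s - 6)/(s - 5)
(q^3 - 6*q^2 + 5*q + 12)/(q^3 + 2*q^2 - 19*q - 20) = (q - 3)/(q + 5)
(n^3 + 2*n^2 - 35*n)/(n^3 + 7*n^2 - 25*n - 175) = n/(n + 5)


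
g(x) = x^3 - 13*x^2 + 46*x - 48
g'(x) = 3*x^2 - 26*x + 46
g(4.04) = -8.40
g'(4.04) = -10.08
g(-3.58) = -425.18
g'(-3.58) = 177.53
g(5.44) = -21.49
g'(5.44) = -6.66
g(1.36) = -6.97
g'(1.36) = 16.19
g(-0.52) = -75.58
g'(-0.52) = 60.33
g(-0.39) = -67.98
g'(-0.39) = 56.60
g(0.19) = -39.72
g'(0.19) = 41.17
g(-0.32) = -64.08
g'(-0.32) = 54.63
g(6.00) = -24.00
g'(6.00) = -2.00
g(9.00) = 42.00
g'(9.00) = 55.00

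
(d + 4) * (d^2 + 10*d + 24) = d^3 + 14*d^2 + 64*d + 96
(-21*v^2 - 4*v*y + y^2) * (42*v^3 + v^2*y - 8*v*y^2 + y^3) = -882*v^5 - 189*v^4*y + 206*v^3*y^2 + 12*v^2*y^3 - 12*v*y^4 + y^5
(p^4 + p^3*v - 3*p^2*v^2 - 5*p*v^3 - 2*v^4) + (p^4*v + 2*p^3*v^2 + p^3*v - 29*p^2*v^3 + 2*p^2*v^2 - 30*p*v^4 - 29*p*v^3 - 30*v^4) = p^4*v + p^4 + 2*p^3*v^2 + 2*p^3*v - 29*p^2*v^3 - p^2*v^2 - 30*p*v^4 - 34*p*v^3 - 32*v^4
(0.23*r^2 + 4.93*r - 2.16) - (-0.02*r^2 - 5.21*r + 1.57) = 0.25*r^2 + 10.14*r - 3.73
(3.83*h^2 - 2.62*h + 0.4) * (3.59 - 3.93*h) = -15.0519*h^3 + 24.0463*h^2 - 10.9778*h + 1.436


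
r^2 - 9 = (r - 3)*(r + 3)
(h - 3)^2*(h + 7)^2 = h^4 + 8*h^3 - 26*h^2 - 168*h + 441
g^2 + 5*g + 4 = (g + 1)*(g + 4)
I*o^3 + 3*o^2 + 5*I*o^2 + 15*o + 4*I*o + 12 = (o + 4)*(o - 3*I)*(I*o + I)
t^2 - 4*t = t*(t - 4)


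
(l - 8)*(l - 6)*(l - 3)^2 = l^4 - 20*l^3 + 141*l^2 - 414*l + 432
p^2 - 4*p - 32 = (p - 8)*(p + 4)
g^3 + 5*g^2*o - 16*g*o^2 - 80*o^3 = (g - 4*o)*(g + 4*o)*(g + 5*o)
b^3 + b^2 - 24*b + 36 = (b - 3)*(b - 2)*(b + 6)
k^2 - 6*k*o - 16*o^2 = (k - 8*o)*(k + 2*o)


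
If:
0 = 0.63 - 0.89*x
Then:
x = 0.71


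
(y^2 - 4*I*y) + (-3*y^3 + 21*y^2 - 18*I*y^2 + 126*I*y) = -3*y^3 + 22*y^2 - 18*I*y^2 + 122*I*y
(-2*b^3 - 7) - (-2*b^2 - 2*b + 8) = -2*b^3 + 2*b^2 + 2*b - 15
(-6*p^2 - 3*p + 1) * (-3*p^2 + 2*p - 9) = 18*p^4 - 3*p^3 + 45*p^2 + 29*p - 9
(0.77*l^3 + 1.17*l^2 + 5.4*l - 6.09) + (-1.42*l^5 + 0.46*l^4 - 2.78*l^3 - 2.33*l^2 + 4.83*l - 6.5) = -1.42*l^5 + 0.46*l^4 - 2.01*l^3 - 1.16*l^2 + 10.23*l - 12.59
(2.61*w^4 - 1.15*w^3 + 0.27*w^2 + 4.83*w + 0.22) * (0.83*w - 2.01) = 2.1663*w^5 - 6.2006*w^4 + 2.5356*w^3 + 3.4662*w^2 - 9.5257*w - 0.4422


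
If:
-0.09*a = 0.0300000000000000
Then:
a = -0.33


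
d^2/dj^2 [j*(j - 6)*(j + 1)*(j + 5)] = 12*j^2 - 62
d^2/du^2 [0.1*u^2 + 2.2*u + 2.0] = 0.200000000000000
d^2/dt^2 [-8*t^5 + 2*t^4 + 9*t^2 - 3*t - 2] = -160*t^3 + 24*t^2 + 18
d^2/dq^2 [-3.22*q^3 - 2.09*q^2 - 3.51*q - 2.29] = -19.32*q - 4.18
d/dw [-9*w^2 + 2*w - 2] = 2 - 18*w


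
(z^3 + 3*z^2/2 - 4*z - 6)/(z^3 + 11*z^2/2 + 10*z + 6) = (z - 2)/(z + 2)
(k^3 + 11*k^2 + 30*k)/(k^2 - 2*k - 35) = k*(k + 6)/(k - 7)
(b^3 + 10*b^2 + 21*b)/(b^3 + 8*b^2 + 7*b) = (b + 3)/(b + 1)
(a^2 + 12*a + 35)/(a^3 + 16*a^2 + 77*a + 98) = (a + 5)/(a^2 + 9*a + 14)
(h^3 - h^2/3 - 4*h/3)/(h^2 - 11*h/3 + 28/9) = 3*h*(h + 1)/(3*h - 7)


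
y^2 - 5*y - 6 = (y - 6)*(y + 1)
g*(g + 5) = g^2 + 5*g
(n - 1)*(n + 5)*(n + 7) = n^3 + 11*n^2 + 23*n - 35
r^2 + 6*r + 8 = (r + 2)*(r + 4)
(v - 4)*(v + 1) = v^2 - 3*v - 4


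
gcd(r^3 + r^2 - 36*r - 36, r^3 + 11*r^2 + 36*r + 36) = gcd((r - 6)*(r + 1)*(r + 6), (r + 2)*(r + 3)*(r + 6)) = r + 6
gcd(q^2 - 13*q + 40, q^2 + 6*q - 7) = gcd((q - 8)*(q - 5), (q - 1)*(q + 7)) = 1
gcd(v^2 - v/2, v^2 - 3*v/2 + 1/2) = v - 1/2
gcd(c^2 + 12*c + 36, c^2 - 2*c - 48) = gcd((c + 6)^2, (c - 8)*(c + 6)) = c + 6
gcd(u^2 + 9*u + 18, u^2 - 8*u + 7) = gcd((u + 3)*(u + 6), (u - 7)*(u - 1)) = 1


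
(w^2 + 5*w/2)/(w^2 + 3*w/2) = (2*w + 5)/(2*w + 3)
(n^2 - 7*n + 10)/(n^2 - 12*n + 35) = (n - 2)/(n - 7)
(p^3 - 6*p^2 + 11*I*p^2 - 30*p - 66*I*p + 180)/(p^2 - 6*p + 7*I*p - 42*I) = (p^2 + 11*I*p - 30)/(p + 7*I)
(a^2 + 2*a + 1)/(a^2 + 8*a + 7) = (a + 1)/(a + 7)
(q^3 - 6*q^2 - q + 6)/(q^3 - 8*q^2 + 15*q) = (q^3 - 6*q^2 - q + 6)/(q*(q^2 - 8*q + 15))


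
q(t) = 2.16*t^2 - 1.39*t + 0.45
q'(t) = 4.32*t - 1.39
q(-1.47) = 7.16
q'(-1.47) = -7.74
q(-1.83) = 10.23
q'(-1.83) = -9.30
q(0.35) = 0.23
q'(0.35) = 0.12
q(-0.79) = 2.90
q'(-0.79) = -4.80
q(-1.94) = 11.28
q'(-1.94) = -9.77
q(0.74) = 0.60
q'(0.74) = 1.81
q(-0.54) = 1.83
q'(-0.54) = -3.72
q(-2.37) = 15.88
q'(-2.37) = -11.63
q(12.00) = 294.81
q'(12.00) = 50.45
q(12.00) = 294.81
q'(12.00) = 50.45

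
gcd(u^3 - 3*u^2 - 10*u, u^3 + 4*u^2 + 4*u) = u^2 + 2*u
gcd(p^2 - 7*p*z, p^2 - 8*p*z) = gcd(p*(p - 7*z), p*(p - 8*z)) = p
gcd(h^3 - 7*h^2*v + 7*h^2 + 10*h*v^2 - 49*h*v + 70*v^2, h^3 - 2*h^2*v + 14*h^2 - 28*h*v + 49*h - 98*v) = -h^2 + 2*h*v - 7*h + 14*v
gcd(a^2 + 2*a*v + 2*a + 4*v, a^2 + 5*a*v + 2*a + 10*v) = a + 2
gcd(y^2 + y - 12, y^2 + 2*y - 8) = y + 4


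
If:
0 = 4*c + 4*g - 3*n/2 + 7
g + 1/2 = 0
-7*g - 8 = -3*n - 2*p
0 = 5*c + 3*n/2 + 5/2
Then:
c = -5/6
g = -1/2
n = 10/9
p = 7/12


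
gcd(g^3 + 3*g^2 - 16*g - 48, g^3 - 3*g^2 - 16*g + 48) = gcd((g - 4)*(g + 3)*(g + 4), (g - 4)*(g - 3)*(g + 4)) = g^2 - 16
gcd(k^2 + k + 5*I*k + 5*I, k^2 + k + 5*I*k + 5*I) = k^2 + k*(1 + 5*I) + 5*I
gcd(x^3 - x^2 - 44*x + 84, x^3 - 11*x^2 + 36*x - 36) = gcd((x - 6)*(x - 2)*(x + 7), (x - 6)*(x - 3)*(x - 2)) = x^2 - 8*x + 12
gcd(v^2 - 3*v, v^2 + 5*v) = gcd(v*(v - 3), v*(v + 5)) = v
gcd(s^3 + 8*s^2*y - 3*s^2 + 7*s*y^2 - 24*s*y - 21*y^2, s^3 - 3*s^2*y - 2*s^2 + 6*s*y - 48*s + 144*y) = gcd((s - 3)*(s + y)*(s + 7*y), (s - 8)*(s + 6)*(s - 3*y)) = 1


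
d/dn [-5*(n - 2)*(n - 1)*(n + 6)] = -15*n^2 - 30*n + 80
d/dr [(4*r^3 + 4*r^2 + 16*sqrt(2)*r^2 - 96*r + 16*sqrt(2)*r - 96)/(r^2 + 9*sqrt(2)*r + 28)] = 4*(r^4 + 18*sqrt(2)*r^3 + 5*sqrt(2)*r^2 + 180*r^2 + 104*r + 224*sqrt(2)*r - 672 + 328*sqrt(2))/(r^4 + 18*sqrt(2)*r^3 + 218*r^2 + 504*sqrt(2)*r + 784)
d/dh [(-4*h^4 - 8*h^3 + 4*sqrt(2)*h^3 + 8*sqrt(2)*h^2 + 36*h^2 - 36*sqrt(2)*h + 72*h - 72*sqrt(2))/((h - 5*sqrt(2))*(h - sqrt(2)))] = 4*(-2*h^5 - 2*h^4 + 19*sqrt(2)*h^4 - 64*h^3 + 24*sqrt(2)*h^3 - 102*h^2 - 15*sqrt(2)*h^2 + 76*sqrt(2)*h + 180*h - 90*sqrt(2) - 36)/(h^4 - 12*sqrt(2)*h^3 + 92*h^2 - 120*sqrt(2)*h + 100)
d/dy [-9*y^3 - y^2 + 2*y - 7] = -27*y^2 - 2*y + 2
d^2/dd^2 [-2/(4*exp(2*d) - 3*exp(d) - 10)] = 2*(2*(8*exp(d) - 3)^2*exp(d) + (16*exp(d) - 3)*(-4*exp(2*d) + 3*exp(d) + 10))*exp(d)/(-4*exp(2*d) + 3*exp(d) + 10)^3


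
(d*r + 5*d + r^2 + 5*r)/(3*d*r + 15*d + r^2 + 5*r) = (d + r)/(3*d + r)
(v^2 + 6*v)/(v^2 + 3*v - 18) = v/(v - 3)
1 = 1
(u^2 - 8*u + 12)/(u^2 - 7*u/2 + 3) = 2*(u - 6)/(2*u - 3)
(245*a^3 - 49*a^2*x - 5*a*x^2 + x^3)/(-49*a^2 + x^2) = -5*a + x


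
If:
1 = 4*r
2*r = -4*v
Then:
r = 1/4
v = -1/8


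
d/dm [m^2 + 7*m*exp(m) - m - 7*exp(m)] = 7*m*exp(m) + 2*m - 1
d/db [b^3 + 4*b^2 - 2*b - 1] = 3*b^2 + 8*b - 2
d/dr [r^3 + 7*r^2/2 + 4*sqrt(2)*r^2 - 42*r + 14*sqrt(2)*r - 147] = 3*r^2 + 7*r + 8*sqrt(2)*r - 42 + 14*sqrt(2)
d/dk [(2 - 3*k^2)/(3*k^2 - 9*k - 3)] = (9*k^2 + 2*k + 6)/(3*(k^4 - 6*k^3 + 7*k^2 + 6*k + 1))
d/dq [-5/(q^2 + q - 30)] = 5*(2*q + 1)/(q^2 + q - 30)^2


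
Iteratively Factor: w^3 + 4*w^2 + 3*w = (w + 1)*(w^2 + 3*w) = w*(w + 1)*(w + 3)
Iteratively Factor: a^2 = (a)*(a)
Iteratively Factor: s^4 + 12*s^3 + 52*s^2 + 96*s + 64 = (s + 4)*(s^3 + 8*s^2 + 20*s + 16) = (s + 2)*(s + 4)*(s^2 + 6*s + 8) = (s + 2)*(s + 4)^2*(s + 2)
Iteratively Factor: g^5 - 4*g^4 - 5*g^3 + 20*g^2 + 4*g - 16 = (g - 1)*(g^4 - 3*g^3 - 8*g^2 + 12*g + 16) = (g - 2)*(g - 1)*(g^3 - g^2 - 10*g - 8) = (g - 2)*(g - 1)*(g + 2)*(g^2 - 3*g - 4) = (g - 4)*(g - 2)*(g - 1)*(g + 2)*(g + 1)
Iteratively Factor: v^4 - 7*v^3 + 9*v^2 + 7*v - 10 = (v - 2)*(v^3 - 5*v^2 - v + 5) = (v - 2)*(v + 1)*(v^2 - 6*v + 5) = (v - 5)*(v - 2)*(v + 1)*(v - 1)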